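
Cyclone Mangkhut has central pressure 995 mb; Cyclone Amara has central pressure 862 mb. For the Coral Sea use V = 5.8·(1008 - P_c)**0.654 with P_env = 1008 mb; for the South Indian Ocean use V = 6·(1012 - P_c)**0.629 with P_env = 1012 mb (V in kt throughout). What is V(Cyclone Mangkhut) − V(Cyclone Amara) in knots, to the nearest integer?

Cyclone Mangkhut: ΔP = 13; V ≈ 5.8 × 13^0.654 ≈ 31.04 kt.
Cyclone Amara: ΔP = 150; V ≈ 6 × 150^0.629 ≈ 140.25 kt.
Difference ≈ 31.04 − 140.25 = -109.21 → -109 kt.

-109 kt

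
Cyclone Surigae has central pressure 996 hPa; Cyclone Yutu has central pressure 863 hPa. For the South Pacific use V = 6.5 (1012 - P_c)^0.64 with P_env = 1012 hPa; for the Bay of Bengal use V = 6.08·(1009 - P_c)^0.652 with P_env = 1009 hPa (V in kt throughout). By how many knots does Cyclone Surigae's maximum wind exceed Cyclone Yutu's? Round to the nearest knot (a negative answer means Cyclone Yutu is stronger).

Cyclone Surigae: ΔP = 16; V ≈ 6.5 × 16^0.64 ≈ 38.33 kt.
Cyclone Yutu: ΔP = 146; V ≈ 6.08 × 146^0.652 ≈ 156.70 kt.
Difference ≈ 38.33 − 156.70 = -118.37 → -118 kt.

-118 kt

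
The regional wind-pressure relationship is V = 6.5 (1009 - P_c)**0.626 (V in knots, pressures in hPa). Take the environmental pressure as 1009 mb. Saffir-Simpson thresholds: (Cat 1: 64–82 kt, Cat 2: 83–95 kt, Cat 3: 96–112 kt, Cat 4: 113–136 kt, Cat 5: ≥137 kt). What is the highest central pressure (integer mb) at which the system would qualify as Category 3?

935 mb

Category 3 begins at V = 96 kt.
Required ΔP = (96/6.5)^(1/0.626) = 14.769^1.597 ≈ 73.79 mb.
P_c ≤ 1009 − 73.79 = 935.21, so the highest integer P_c is 935 mb.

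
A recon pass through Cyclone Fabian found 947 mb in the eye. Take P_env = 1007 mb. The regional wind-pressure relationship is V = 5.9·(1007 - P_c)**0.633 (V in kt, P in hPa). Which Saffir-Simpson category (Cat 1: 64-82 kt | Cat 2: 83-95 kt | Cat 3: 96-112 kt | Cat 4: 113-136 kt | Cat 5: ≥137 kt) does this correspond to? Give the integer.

1

ΔP = 1007 − 947 = 60 mb.
V ≈ 5.9 × 60^0.633 = 5.9 × 13.35 ≈ 79 kt.
79 kt falls in the Category 1 band.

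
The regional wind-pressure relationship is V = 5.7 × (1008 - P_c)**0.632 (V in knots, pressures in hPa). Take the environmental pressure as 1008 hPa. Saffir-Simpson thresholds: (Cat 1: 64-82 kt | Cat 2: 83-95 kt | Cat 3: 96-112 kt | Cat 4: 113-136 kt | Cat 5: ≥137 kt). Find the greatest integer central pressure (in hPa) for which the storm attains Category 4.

895 hPa

Category 4 begins at V = 113 kt.
Required ΔP = (113/5.7)^(1/0.632) = 19.825^1.582 ≈ 112.86 hPa.
P_c ≤ 1008 − 112.86 = 895.14, so the highest integer P_c is 895 hPa.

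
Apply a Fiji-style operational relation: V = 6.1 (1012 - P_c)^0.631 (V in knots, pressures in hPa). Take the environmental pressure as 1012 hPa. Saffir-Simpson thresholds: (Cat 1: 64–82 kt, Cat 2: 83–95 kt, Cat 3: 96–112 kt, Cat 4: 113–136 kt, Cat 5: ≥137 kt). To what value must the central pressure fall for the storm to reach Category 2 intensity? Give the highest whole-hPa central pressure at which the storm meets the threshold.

949 hPa

Category 2 begins at V = 83 kt.
Required ΔP = (83/6.1)^(1/0.631) = 13.607^1.585 ≈ 62.63 hPa.
P_c ≤ 1012 − 62.63 = 949.37, so the highest integer P_c is 949 hPa.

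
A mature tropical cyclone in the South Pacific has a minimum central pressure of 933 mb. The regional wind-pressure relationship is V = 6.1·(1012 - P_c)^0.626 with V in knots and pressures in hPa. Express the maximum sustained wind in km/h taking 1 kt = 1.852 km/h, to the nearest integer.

ΔP = 1012 − 933 = 79 mb.
V ≈ 6.1 × 79^0.626 = 6.1 × 15.414 ≈ 94.025 kt.
94.025 × 1.852 ≈ 174.13 km/h → 174 km/h.

174 km/h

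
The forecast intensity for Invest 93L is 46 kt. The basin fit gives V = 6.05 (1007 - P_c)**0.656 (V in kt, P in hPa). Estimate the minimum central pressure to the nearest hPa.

985 hPa

ΔP = (V / 6.05)^(1/0.656) = (46/6.05)^1.524.
46/6.05 = 7.603; 7.603^1.524 ≈ 22.03 hPa.
P_c = 1007 − 22.03 = 984.97 ≈ 985 hPa.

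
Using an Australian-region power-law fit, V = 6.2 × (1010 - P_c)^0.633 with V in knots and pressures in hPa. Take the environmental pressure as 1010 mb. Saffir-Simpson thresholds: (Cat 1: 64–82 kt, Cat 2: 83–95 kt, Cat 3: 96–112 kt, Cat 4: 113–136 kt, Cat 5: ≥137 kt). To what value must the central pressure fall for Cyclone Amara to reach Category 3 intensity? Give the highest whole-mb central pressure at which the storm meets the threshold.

934 mb

Category 3 begins at V = 96 kt.
Required ΔP = (96/6.2)^(1/0.633) = 15.484^1.580 ≈ 75.81 mb.
P_c ≤ 1010 − 75.81 = 934.19, so the highest integer P_c is 934 mb.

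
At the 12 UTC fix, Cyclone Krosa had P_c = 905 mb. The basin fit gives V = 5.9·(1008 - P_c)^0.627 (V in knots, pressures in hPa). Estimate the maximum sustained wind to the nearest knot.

ΔP = 1008 − 905 = 103 mb.
103^0.627 ≈ 18.283.
V ≈ 5.9 × 18.283 ≈ 107.9 kt.

108 kt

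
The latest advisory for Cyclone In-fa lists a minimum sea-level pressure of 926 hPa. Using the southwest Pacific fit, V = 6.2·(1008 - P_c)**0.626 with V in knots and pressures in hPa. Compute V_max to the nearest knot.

98 kt

ΔP = 1008 − 926 = 82 hPa.
82^0.626 ≈ 15.778.
V ≈ 6.2 × 15.778 ≈ 97.8 kt.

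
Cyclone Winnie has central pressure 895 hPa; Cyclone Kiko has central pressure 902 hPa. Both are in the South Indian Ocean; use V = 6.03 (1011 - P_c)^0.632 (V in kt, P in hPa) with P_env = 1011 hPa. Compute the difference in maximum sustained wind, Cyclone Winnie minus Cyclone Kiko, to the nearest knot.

5 kt

Cyclone Winnie: ΔP = 116; V ≈ 6.03 × 116^0.632 ≈ 121.63 kt.
Cyclone Kiko: ΔP = 109; V ≈ 6.03 × 109^0.632 ≈ 116.94 kt.
Difference ≈ 121.63 − 116.94 = 4.69 → 5 kt.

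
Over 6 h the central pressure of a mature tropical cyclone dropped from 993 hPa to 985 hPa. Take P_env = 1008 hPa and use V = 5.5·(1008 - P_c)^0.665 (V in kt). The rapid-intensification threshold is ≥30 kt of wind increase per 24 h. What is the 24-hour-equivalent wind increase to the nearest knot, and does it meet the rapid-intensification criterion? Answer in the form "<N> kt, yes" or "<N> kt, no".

V₁: ΔP = 15, V ≈ 5.5 × 15^0.665 ≈ 33.30 kt.
V₂: ΔP = 23, V ≈ 5.5 × 23^0.665 ≈ 44.25 kt.
ΔV over 6 h = 10.95 kt → 24 h equivalent = 10.95 × 24/6 ≈ 43.80 kt.
44 kt ≥ 30 kt ⇒ rapid intensification.

44 kt, yes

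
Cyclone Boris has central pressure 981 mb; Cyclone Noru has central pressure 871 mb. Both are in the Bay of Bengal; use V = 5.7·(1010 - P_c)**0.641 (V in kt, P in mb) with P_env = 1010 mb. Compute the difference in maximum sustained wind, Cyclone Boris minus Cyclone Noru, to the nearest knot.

-85 kt

Cyclone Boris: ΔP = 29; V ≈ 5.7 × 29^0.641 ≈ 49.35 kt.
Cyclone Noru: ΔP = 139; V ≈ 5.7 × 139^0.641 ≈ 134.76 kt.
Difference ≈ 49.35 − 134.76 = -85.41 → -85 kt.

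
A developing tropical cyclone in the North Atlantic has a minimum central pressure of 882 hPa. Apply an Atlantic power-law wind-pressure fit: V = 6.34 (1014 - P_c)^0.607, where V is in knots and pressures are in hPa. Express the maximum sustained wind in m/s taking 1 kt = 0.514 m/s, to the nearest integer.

ΔP = 1014 − 882 = 132 hPa.
V ≈ 6.34 × 132^0.607 = 6.34 × 19.373 ≈ 122.822 kt.
122.822 × 0.514 ≈ 63.13 m/s → 63 m/s.

63 m/s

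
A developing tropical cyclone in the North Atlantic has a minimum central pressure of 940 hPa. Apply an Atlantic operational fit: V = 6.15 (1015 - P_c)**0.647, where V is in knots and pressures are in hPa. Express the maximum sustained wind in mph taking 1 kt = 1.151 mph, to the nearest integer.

ΔP = 1015 − 940 = 75 hPa.
V ≈ 6.15 × 75^0.647 = 6.15 × 16.337 ≈ 100.471 kt.
100.471 × 1.151 ≈ 115.64 mph → 116 mph.

116 mph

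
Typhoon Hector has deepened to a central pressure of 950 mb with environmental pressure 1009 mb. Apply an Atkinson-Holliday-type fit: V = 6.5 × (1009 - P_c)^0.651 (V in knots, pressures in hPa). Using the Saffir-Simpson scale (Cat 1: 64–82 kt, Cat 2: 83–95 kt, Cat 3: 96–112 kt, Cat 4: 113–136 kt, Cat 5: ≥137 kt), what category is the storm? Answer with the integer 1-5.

ΔP = 1009 − 950 = 59 mb.
V ≈ 6.5 × 59^0.651 = 6.5 × 14.22 ≈ 92 kt.
92 kt falls in the Category 2 band.

2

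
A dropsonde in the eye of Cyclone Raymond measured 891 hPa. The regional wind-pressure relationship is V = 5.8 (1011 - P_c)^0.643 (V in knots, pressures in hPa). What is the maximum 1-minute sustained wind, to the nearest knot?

ΔP = 1011 − 891 = 120 hPa.
120^0.643 ≈ 21.723.
V ≈ 5.8 × 21.723 ≈ 126.0 kt.

126 kt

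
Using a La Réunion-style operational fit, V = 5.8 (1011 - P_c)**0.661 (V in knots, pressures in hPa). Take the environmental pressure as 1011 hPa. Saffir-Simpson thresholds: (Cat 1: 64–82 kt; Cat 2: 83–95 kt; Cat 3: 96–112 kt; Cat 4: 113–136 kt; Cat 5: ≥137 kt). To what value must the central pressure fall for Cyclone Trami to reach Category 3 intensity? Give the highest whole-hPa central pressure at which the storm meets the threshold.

941 hPa

Category 3 begins at V = 96 kt.
Required ΔP = (96/5.8)^(1/0.661) = 16.552^1.513 ≈ 69.81 hPa.
P_c ≤ 1011 − 69.81 = 941.19, so the highest integer P_c is 941 hPa.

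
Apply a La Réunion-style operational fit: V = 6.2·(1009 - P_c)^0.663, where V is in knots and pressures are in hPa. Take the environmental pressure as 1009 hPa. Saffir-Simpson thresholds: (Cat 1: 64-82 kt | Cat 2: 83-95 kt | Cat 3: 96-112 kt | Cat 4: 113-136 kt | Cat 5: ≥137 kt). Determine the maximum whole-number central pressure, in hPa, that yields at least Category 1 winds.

975 hPa

Category 1 begins at V = 64 kt.
Required ΔP = (64/6.2)^(1/0.663) = 10.323^1.508 ≈ 33.81 hPa.
P_c ≤ 1009 − 33.81 = 975.19, so the highest integer P_c is 975 hPa.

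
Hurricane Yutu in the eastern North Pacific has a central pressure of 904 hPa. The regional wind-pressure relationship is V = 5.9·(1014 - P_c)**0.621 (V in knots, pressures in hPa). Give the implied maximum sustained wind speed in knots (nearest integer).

ΔP = 1014 − 904 = 110 hPa.
110^0.621 ≈ 18.523.
V ≈ 5.9 × 18.523 ≈ 109.3 kt.

109 kt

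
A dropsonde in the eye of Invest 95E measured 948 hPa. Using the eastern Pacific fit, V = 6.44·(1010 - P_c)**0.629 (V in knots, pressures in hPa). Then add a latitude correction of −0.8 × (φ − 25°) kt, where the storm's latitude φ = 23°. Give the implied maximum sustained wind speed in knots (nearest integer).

ΔP = 1010 − 948 = 62 hPa.
62^0.629 ≈ 13.410.
V ≈ 6.44 × 13.410 ≈ 86.4 kt.
Latitude correction: −0.8 × (23 − 25) = 1.6 kt.
Corrected V ≈ 88 kt → 88 kt.

88 kt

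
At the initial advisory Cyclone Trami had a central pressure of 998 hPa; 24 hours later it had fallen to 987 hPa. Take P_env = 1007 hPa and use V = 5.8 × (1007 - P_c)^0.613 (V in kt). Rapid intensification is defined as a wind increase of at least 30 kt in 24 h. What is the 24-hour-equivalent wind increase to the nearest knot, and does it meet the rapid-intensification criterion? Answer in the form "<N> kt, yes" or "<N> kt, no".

V₁: ΔP = 9, V ≈ 5.8 × 9^0.613 ≈ 22.30 kt.
V₂: ΔP = 20, V ≈ 5.8 × 20^0.613 ≈ 36.39 kt.
ΔV over 24 h = 14.09 kt → 24 h equivalent = 14.09 × 24/24 ≈ 14.09 kt.
14 kt < 30 kt ⇒ not rapid intensification.

14 kt, no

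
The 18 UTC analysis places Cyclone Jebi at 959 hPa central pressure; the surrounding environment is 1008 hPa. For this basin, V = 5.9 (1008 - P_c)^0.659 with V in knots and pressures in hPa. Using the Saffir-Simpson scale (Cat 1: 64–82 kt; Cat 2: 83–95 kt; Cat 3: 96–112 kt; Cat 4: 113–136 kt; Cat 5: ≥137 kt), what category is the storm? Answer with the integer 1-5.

ΔP = 1008 − 959 = 49 hPa.
V ≈ 5.9 × 49^0.659 = 5.9 × 13.00 ≈ 77 kt.
77 kt falls in the Category 1 band.

1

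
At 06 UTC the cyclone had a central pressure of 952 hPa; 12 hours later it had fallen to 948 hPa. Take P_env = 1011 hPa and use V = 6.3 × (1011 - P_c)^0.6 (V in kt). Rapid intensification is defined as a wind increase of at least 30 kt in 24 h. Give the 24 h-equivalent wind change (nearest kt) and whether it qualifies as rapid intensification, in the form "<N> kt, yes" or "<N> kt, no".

6 kt, no

V₁: ΔP = 59, V ≈ 6.3 × 59^0.6 ≈ 72.75 kt.
V₂: ΔP = 63, V ≈ 6.3 × 63^0.6 ≈ 75.67 kt.
ΔV over 12 h = 2.92 kt → 24 h equivalent = 2.92 × 24/12 ≈ 5.84 kt.
6 kt < 30 kt ⇒ not rapid intensification.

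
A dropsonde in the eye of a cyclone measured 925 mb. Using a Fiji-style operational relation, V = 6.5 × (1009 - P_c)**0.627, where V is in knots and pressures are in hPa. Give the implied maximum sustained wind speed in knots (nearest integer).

ΔP = 1009 − 925 = 84 mb.
84^0.627 ≈ 16.089.
V ≈ 6.5 × 16.089 ≈ 104.6 kt.

105 kt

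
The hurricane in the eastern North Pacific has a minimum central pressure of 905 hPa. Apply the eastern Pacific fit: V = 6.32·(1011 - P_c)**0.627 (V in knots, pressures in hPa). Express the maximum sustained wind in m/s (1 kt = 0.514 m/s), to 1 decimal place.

ΔP = 1011 − 905 = 106 hPa.
V ≈ 6.32 × 106^0.627 = 6.32 × 18.615 ≈ 117.648 kt.
117.648 × 0.514 ≈ 60.47 m/s → 60.5 m/s.

60.5 m/s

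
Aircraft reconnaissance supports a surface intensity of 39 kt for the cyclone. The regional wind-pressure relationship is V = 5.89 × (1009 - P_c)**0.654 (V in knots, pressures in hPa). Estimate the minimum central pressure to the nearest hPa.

991 hPa

ΔP = (V / 5.89)^(1/0.654) = (39/5.89)^1.529.
39/5.89 = 6.621; 6.621^1.529 ≈ 18.00 hPa.
P_c = 1009 − 18.00 = 991.00 ≈ 991 hPa.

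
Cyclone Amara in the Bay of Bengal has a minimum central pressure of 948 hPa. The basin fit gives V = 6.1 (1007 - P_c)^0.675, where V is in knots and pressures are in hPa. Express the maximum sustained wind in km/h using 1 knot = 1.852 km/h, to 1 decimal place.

ΔP = 1007 − 948 = 59 hPa.
V ≈ 6.1 × 59^0.675 = 6.1 × 15.679 ≈ 95.643 kt.
95.643 × 1.852 ≈ 177.13 km/h → 177.1 km/h.

177.1 km/h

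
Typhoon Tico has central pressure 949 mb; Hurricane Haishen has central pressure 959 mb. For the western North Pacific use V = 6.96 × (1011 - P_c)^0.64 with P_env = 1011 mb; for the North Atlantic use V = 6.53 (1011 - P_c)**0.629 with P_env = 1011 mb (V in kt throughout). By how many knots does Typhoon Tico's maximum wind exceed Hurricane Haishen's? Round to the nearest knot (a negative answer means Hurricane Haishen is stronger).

Typhoon Tico: ΔP = 62; V ≈ 6.96 × 62^0.64 ≈ 97.67 kt.
Hurricane Haishen: ΔP = 52; V ≈ 6.53 × 52^0.629 ≈ 78.39 kt.
Difference ≈ 97.67 − 78.39 = 19.28 → 19 kt.

19 kt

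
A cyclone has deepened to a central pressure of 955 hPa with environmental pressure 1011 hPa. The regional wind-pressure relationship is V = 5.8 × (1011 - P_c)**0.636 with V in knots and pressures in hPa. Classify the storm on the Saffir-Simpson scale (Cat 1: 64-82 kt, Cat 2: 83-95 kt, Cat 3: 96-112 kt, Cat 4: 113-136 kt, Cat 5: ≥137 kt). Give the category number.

1

ΔP = 1011 − 955 = 56 hPa.
V ≈ 5.8 × 56^0.636 = 5.8 × 12.94 ≈ 75 kt.
75 kt falls in the Category 1 band.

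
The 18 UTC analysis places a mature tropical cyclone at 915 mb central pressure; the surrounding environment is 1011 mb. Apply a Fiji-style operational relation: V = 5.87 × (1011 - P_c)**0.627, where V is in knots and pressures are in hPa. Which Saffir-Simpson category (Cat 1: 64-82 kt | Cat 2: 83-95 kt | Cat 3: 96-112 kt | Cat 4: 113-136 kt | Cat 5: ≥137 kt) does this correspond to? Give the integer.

ΔP = 1011 − 915 = 96 mb.
V ≈ 5.87 × 96^0.627 = 5.87 × 17.49 ≈ 103 kt.
103 kt falls in the Category 3 band.

3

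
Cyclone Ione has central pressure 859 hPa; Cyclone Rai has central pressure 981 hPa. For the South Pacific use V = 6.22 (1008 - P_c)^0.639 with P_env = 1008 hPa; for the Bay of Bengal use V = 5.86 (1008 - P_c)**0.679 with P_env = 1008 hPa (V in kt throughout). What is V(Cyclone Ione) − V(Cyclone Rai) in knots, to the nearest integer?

Cyclone Ione: ΔP = 149; V ≈ 6.22 × 149^0.639 ≈ 152.21 kt.
Cyclone Rai: ΔP = 27; V ≈ 5.86 × 27^0.679 ≈ 54.93 kt.
Difference ≈ 152.21 − 54.93 = 97.28 → 97 kt.

97 kt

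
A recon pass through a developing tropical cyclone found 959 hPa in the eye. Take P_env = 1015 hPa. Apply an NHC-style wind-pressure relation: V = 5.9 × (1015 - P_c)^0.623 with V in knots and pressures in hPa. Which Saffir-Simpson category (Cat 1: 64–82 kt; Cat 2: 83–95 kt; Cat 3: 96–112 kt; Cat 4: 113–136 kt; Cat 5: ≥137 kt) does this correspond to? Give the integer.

1

ΔP = 1015 − 959 = 56 hPa.
V ≈ 5.9 × 56^0.623 = 5.9 × 12.28 ≈ 72 kt.
72 kt falls in the Category 1 band.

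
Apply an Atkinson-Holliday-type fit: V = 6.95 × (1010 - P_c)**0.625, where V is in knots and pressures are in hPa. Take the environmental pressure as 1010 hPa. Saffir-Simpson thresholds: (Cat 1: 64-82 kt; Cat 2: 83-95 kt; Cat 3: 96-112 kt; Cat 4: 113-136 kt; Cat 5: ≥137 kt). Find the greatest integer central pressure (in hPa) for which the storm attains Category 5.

892 hPa

Category 5 begins at V = 137 kt.
Required ΔP = (137/6.95)^(1/0.625) = 19.712^1.600 ≈ 117.92 hPa.
P_c ≤ 1010 − 117.92 = 892.08, so the highest integer P_c is 892 hPa.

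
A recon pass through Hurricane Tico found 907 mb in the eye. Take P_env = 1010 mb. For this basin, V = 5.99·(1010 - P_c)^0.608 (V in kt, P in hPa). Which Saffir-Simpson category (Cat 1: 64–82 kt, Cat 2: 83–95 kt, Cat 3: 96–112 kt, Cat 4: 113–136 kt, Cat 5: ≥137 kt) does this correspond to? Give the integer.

3

ΔP = 1010 − 907 = 103 mb.
V ≈ 5.99 × 103^0.608 = 5.99 × 16.74 ≈ 100 kt.
100 kt falls in the Category 3 band.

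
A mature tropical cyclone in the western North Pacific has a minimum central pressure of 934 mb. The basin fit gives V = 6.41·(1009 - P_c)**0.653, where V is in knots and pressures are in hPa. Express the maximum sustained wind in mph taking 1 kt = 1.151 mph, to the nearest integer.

ΔP = 1009 − 934 = 75 mb.
V ≈ 6.41 × 75^0.653 = 6.41 × 16.765 ≈ 107.466 kt.
107.466 × 1.151 ≈ 123.69 mph → 124 mph.

124 mph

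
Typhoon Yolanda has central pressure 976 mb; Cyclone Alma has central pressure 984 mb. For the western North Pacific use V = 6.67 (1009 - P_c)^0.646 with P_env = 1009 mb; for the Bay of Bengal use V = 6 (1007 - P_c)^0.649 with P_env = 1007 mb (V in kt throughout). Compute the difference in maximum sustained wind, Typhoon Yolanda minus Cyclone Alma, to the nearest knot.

18 kt

Typhoon Yolanda: ΔP = 33; V ≈ 6.67 × 33^0.646 ≈ 63.84 kt.
Cyclone Alma: ΔP = 23; V ≈ 6 × 23^0.649 ≈ 45.91 kt.
Difference ≈ 63.84 − 45.91 = 17.93 → 18 kt.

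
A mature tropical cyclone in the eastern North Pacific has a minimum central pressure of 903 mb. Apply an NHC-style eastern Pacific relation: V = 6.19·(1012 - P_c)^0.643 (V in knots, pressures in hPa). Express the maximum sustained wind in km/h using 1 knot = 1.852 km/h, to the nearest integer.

234 km/h

ΔP = 1012 − 903 = 109 mb.
V ≈ 6.19 × 109^0.643 = 6.19 × 20.420 ≈ 126.403 kt.
126.403 × 1.852 ≈ 234.10 km/h → 234 km/h.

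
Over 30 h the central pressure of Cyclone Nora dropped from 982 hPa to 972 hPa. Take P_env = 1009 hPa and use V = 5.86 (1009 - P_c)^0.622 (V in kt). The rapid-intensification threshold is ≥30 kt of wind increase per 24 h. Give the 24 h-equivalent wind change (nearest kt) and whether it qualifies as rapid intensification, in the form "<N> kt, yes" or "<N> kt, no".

8 kt, no

V₁: ΔP = 27, V ≈ 5.86 × 27^0.622 ≈ 45.52 kt.
V₂: ΔP = 37, V ≈ 5.86 × 37^0.622 ≈ 55.38 kt.
ΔV over 30 h = 9.86 kt → 24 h equivalent = 9.86 × 24/30 ≈ 7.89 kt.
8 kt < 30 kt ⇒ not rapid intensification.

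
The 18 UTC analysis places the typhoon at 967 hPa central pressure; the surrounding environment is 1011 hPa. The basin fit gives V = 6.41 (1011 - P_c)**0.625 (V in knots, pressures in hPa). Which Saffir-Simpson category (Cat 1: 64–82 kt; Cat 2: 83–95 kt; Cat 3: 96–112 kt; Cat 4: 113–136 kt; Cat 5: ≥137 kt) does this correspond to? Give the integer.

ΔP = 1011 − 967 = 44 hPa.
V ≈ 6.41 × 44^0.625 = 6.41 × 10.65 ≈ 68 kt.
68 kt falls in the Category 1 band.

1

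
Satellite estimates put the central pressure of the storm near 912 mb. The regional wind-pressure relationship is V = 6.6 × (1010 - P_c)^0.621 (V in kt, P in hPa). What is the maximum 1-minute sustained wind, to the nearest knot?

114 kt

ΔP = 1010 − 912 = 98 mb.
98^0.621 ≈ 17.241.
V ≈ 6.6 × 17.241 ≈ 113.8 kt.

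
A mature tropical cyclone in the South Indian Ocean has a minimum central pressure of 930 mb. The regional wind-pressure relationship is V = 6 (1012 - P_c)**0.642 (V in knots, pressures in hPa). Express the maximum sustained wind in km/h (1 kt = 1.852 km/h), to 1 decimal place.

188.1 km/h

ΔP = 1012 − 930 = 82 mb.
V ≈ 6 × 82^0.642 = 6 × 16.930 ≈ 101.583 kt.
101.583 × 1.852 ≈ 188.13 km/h → 188.1 km/h.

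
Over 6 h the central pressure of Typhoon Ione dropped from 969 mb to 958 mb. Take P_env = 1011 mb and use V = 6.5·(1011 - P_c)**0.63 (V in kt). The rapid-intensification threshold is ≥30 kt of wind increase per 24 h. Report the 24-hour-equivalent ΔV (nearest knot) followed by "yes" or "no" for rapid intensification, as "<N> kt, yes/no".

V₁: ΔP = 42, V ≈ 6.5 × 42^0.63 ≈ 68.48 kt.
V₂: ΔP = 53, V ≈ 6.5 × 53^0.63 ≈ 79.29 kt.
ΔV over 6 h = 10.81 kt → 24 h equivalent = 10.81 × 24/6 ≈ 43.24 kt.
43 kt ≥ 30 kt ⇒ rapid intensification.

43 kt, yes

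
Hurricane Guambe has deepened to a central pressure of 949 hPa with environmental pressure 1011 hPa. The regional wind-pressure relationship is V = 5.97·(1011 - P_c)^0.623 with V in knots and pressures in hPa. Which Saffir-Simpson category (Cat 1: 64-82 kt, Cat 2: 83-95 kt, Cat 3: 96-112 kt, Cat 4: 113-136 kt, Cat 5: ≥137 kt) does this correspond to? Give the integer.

1

ΔP = 1011 − 949 = 62 hPa.
V ≈ 5.97 × 62^0.623 = 5.97 × 13.08 ≈ 78 kt.
78 kt falls in the Category 1 band.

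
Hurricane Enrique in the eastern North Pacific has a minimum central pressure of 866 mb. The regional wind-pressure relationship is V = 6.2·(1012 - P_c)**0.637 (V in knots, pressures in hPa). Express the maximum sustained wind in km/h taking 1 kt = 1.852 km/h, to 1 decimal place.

ΔP = 1012 − 866 = 146 mb.
V ≈ 6.2 × 146^0.637 = 6.2 × 23.916 ≈ 148.281 kt.
148.281 × 1.852 ≈ 274.62 km/h → 274.6 km/h.

274.6 km/h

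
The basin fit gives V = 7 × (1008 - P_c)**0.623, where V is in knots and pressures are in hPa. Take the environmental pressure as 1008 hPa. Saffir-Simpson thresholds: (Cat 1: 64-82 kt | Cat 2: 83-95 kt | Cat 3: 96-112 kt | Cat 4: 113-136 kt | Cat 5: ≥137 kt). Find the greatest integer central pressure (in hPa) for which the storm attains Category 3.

Category 3 begins at V = 96 kt.
Required ΔP = (96/7)^(1/0.623) = 13.714^1.605 ≈ 66.88 hPa.
P_c ≤ 1008 − 66.88 = 941.12, so the highest integer P_c is 941 hPa.

941 hPa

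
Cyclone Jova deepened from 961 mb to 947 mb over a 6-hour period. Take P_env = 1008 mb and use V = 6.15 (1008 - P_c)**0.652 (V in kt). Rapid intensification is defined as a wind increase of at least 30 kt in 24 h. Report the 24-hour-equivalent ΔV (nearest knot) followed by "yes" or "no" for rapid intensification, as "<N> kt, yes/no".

56 kt, yes

V₁: ΔP = 47, V ≈ 6.15 × 47^0.652 ≈ 75.70 kt.
V₂: ΔP = 61, V ≈ 6.15 × 61^0.652 ≈ 89.72 kt.
ΔV over 6 h = 14.02 kt → 24 h equivalent = 14.02 × 24/6 ≈ 56.08 kt.
56 kt ≥ 30 kt ⇒ rapid intensification.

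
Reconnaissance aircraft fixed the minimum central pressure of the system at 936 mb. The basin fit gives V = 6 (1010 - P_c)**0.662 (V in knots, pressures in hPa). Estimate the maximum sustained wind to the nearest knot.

ΔP = 1010 − 936 = 74 mb.
74^0.662 ≈ 17.276.
V ≈ 6 × 17.276 ≈ 103.7 kt.

104 kt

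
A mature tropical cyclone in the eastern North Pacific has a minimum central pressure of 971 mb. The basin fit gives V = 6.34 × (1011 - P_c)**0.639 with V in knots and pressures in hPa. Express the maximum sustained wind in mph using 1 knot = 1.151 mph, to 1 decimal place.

ΔP = 1011 − 971 = 40 mb.
V ≈ 6.34 × 40^0.639 = 6.34 × 10.561 ≈ 66.958 kt.
66.958 × 1.151 ≈ 77.07 mph → 77.1 mph.

77.1 mph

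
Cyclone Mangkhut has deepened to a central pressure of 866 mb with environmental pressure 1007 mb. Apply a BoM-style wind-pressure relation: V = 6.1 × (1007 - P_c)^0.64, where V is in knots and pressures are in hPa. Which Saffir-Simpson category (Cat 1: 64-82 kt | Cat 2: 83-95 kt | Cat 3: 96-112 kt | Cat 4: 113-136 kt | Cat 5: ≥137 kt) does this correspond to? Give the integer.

ΔP = 1007 − 866 = 141 mb.
V ≈ 6.1 × 141^0.64 = 6.1 × 23.74 ≈ 145 kt.
145 kt falls in the Category 5 band.

5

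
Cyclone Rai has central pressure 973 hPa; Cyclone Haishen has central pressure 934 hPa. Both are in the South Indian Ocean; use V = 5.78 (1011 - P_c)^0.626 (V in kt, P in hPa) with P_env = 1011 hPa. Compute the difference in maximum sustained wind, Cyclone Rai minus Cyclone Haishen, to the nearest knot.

-31 kt

Cyclone Rai: ΔP = 38; V ≈ 5.78 × 38^0.626 ≈ 56.35 kt.
Cyclone Haishen: ΔP = 77; V ≈ 5.78 × 77^0.626 ≈ 87.67 kt.
Difference ≈ 56.35 − 87.67 = -31.32 → -31 kt.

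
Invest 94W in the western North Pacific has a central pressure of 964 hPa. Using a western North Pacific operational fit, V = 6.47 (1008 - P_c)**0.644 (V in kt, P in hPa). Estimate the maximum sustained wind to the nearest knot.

ΔP = 1008 − 964 = 44 hPa.
44^0.644 ≈ 11.439.
V ≈ 6.47 × 11.439 ≈ 74.0 kt.

74 kt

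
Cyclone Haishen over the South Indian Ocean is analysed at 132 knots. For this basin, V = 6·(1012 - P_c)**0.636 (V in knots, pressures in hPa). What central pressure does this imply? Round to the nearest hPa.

883 hPa

ΔP = (V / 6)^(1/0.636) = (132/6)^1.572.
132/6 = 22.000; 22.000^1.572 ≈ 129.04 hPa.
P_c = 1012 − 129.04 = 882.96 ≈ 883 hPa.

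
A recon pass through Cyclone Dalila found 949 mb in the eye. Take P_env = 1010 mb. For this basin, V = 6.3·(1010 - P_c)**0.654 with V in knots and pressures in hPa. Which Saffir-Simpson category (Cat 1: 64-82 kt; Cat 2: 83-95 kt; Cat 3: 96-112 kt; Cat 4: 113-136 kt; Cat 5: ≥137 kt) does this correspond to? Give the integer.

2

ΔP = 1010 − 949 = 61 mb.
V ≈ 6.3 × 61^0.654 = 6.3 × 14.71 ≈ 93 kt.
93 kt falls in the Category 2 band.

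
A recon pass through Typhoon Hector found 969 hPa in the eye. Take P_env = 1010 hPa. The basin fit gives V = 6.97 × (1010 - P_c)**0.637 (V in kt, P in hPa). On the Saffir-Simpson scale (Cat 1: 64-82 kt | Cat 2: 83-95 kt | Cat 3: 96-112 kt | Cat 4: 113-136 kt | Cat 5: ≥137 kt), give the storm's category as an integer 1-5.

1

ΔP = 1010 − 969 = 41 hPa.
V ≈ 6.97 × 41^0.637 = 6.97 × 10.65 ≈ 74 kt.
74 kt falls in the Category 1 band.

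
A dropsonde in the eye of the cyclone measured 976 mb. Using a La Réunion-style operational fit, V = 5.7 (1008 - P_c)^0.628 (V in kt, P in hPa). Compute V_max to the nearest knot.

ΔP = 1008 − 976 = 32 mb.
32^0.628 ≈ 8.815.
V ≈ 5.7 × 8.815 ≈ 50.2 kt.

50 kt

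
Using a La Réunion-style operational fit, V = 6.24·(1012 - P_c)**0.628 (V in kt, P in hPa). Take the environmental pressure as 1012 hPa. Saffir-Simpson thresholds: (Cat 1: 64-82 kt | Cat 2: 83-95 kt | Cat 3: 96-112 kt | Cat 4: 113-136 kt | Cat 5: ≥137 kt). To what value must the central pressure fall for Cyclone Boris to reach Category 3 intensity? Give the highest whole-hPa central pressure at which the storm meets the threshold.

Category 3 begins at V = 96 kt.
Required ΔP = (96/6.24)^(1/0.628) = 15.385^1.592 ≈ 77.67 hPa.
P_c ≤ 1012 − 77.67 = 934.33, so the highest integer P_c is 934 hPa.

934 hPa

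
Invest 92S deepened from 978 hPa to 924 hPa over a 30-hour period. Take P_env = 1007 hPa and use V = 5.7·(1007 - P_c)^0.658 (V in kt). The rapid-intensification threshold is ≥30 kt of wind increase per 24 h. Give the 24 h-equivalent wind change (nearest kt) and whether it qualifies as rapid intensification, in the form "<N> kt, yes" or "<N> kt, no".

42 kt, yes

V₁: ΔP = 29, V ≈ 5.7 × 29^0.658 ≈ 52.26 kt.
V₂: ΔP = 83, V ≈ 5.7 × 83^0.658 ≈ 104.38 kt.
ΔV over 30 h = 52.12 kt → 24 h equivalent = 52.12 × 24/30 ≈ 41.70 kt.
42 kt ≥ 30 kt ⇒ rapid intensification.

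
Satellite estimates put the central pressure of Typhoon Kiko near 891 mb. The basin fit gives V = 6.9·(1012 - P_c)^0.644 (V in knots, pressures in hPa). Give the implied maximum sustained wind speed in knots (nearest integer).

151 kt

ΔP = 1012 − 891 = 121 mb.
121^0.644 ≈ 21.944.
V ≈ 6.9 × 21.944 ≈ 151.4 kt.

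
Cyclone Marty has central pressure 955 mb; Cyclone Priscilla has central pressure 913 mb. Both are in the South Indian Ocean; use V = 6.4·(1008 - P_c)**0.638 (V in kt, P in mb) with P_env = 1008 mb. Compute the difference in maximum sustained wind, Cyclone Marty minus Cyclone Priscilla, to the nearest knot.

Cyclone Marty: ΔP = 53; V ≈ 6.4 × 53^0.638 ≈ 80.59 kt.
Cyclone Priscilla: ΔP = 95; V ≈ 6.4 × 95^0.638 ≈ 116.94 kt.
Difference ≈ 80.59 − 116.94 = -36.35 → -36 kt.

-36 kt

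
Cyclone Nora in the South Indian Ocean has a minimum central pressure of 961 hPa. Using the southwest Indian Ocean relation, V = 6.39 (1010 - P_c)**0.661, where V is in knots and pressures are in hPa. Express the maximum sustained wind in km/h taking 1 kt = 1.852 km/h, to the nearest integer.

ΔP = 1010 − 961 = 49 hPa.
V ≈ 6.39 × 49^0.661 = 6.39 × 13.098 ≈ 83.699 kt.
83.699 × 1.852 ≈ 155.01 km/h → 155 km/h.

155 km/h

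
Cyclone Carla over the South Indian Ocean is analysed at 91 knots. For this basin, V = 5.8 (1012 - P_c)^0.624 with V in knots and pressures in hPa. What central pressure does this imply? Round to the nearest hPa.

930 hPa

ΔP = (V / 5.8)^(1/0.624) = (91/5.8)^1.603.
91/5.8 = 15.690; 15.690^1.603 ≈ 82.42 hPa.
P_c = 1012 − 82.42 = 929.58 ≈ 930 hPa.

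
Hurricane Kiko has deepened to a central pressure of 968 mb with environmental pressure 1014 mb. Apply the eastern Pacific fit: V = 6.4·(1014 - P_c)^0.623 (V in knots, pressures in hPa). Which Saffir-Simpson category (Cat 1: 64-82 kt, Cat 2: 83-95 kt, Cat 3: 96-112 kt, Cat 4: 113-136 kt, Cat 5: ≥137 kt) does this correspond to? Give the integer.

1

ΔP = 1014 − 968 = 46 mb.
V ≈ 6.4 × 46^0.623 = 6.4 × 10.86 ≈ 70 kt.
70 kt falls in the Category 1 band.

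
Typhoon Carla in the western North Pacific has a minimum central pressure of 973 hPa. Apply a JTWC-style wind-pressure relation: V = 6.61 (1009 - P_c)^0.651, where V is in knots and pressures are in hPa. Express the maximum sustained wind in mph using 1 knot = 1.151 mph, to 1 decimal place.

ΔP = 1009 − 973 = 36 hPa.
V ≈ 6.61 × 36^0.651 = 6.61 × 10.307 ≈ 68.133 kt.
68.133 × 1.151 ≈ 78.42 mph → 78.4 mph.

78.4 mph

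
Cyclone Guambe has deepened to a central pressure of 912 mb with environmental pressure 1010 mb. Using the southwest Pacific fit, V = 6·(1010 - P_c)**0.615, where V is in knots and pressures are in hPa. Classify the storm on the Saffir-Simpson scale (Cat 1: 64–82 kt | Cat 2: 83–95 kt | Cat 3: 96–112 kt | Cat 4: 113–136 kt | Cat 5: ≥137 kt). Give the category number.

ΔP = 1010 − 912 = 98 mb.
V ≈ 6 × 98^0.615 = 6 × 16.77 ≈ 101 kt.
101 kt falls in the Category 3 band.

3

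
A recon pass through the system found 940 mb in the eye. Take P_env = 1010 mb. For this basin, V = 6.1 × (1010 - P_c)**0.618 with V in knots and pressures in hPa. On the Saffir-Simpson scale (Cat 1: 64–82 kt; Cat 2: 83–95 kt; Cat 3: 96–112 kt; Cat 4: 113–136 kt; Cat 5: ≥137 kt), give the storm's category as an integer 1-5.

2

ΔP = 1010 − 940 = 70 mb.
V ≈ 6.1 × 70^0.618 = 6.1 × 13.81 ≈ 84 kt.
84 kt falls in the Category 2 band.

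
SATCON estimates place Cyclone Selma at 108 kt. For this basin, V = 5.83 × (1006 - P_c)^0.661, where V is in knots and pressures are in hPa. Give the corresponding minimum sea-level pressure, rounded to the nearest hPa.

ΔP = (V / 5.83)^(1/0.661) = (108/5.83)^1.513.
108/5.83 = 18.525; 18.525^1.513 ≈ 82.78 hPa.
P_c = 1006 − 82.78 = 923.22 ≈ 923 hPa.

923 hPa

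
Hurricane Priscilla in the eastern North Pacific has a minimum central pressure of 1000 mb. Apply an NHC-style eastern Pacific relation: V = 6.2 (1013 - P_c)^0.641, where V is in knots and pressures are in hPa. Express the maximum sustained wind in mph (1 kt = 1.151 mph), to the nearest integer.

37 mph

ΔP = 1013 − 1000 = 13 mb.
V ≈ 6.2 × 13^0.641 = 6.2 × 5.177 ≈ 32.094 kt.
32.094 × 1.151 ≈ 36.94 mph → 37 mph.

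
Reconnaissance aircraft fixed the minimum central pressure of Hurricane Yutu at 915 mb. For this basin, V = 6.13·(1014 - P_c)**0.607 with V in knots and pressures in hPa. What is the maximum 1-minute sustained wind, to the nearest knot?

ΔP = 1014 − 915 = 99 mb.
99^0.607 ≈ 16.269.
V ≈ 6.13 × 16.269 ≈ 99.7 kt.

100 kt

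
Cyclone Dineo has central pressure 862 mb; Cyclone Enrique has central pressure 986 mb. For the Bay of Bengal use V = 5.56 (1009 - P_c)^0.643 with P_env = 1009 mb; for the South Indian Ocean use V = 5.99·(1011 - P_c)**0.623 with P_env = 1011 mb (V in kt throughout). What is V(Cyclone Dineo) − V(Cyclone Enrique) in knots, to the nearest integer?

Cyclone Dineo: ΔP = 147; V ≈ 5.56 × 147^0.643 ≈ 137.61 kt.
Cyclone Enrique: ΔP = 25; V ≈ 5.99 × 25^0.623 ≈ 44.50 kt.
Difference ≈ 137.61 − 44.50 = 93.11 → 93 kt.

93 kt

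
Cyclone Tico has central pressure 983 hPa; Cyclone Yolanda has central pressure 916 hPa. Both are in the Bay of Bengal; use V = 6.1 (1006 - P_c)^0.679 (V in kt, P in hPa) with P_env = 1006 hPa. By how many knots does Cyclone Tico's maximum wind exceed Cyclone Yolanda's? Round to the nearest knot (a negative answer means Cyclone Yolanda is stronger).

Cyclone Tico: ΔP = 23; V ≈ 6.1 × 23^0.679 ≈ 51.28 kt.
Cyclone Yolanda: ΔP = 90; V ≈ 6.1 × 90^0.679 ≈ 129.50 kt.
Difference ≈ 51.28 − 129.50 = -78.22 → -78 kt.

-78 kt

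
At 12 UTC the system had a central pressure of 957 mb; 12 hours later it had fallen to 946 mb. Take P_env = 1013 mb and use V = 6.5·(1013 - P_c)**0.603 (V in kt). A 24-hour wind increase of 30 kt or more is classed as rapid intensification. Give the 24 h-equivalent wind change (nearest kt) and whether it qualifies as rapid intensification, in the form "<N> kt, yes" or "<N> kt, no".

V₁: ΔP = 56, V ≈ 6.5 × 56^0.603 ≈ 73.63 kt.
V₂: ΔP = 67, V ≈ 6.5 × 67^0.603 ≈ 82.04 kt.
ΔV over 12 h = 8.41 kt → 24 h equivalent = 8.41 × 24/12 ≈ 16.82 kt.
17 kt < 30 kt ⇒ not rapid intensification.

17 kt, no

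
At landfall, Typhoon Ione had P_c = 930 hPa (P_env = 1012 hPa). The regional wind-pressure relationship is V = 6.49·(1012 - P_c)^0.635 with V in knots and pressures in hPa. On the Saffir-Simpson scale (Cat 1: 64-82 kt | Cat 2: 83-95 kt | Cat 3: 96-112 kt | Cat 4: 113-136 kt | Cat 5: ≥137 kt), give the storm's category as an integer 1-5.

3

ΔP = 1012 − 930 = 82 hPa.
V ≈ 6.49 × 82^0.635 = 6.49 × 16.42 ≈ 107 kt.
107 kt falls in the Category 3 band.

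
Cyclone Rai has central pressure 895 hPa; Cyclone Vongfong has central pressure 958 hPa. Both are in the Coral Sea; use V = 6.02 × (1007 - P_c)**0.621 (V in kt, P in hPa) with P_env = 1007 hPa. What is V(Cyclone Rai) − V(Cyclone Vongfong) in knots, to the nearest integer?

45 kt

Cyclone Rai: ΔP = 112; V ≈ 6.02 × 112^0.621 ≈ 112.76 kt.
Cyclone Vongfong: ΔP = 49; V ≈ 6.02 × 49^0.621 ≈ 67.49 kt.
Difference ≈ 112.76 − 67.49 = 45.27 → 45 kt.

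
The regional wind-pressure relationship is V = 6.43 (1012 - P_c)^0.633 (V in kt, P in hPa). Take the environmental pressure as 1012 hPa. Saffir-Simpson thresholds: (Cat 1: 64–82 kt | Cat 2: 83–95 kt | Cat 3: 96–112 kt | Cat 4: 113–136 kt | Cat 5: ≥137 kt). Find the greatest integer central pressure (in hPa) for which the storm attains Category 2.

955 hPa

Category 2 begins at V = 83 kt.
Required ΔP = (83/6.43)^(1/0.633) = 12.908^1.580 ≈ 56.88 hPa.
P_c ≤ 1012 − 56.88 = 955.12, so the highest integer P_c is 955 hPa.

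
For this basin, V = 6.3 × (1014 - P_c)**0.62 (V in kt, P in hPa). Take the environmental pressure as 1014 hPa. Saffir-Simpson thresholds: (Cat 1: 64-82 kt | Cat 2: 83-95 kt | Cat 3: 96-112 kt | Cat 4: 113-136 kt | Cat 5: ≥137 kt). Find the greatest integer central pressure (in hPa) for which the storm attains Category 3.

Category 3 begins at V = 96 kt.
Required ΔP = (96/6.3)^(1/0.62) = 15.238^1.613 ≈ 80.90 hPa.
P_c ≤ 1014 − 80.90 = 933.10, so the highest integer P_c is 933 hPa.

933 hPa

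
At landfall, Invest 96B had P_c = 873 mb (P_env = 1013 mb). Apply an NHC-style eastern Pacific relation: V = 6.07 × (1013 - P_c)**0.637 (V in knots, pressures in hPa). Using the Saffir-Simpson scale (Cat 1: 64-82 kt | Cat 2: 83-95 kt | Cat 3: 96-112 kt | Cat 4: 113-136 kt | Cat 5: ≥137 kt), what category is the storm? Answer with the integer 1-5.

5

ΔP = 1013 − 873 = 140 mb.
V ≈ 6.07 × 140^0.637 = 6.07 × 23.29 ≈ 141 kt.
141 kt falls in the Category 5 band.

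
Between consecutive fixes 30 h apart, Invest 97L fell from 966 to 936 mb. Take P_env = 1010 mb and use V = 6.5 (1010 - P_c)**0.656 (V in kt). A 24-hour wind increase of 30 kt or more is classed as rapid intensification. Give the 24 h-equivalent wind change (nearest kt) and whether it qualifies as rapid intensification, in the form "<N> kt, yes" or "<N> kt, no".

V₁: ΔP = 44, V ≈ 6.5 × 44^0.656 ≈ 77.81 kt.
V₂: ΔP = 74, V ≈ 6.5 × 74^0.656 ≈ 109.43 kt.
ΔV over 30 h = 31.62 kt → 24 h equivalent = 31.62 × 24/30 ≈ 25.30 kt.
25 kt < 30 kt ⇒ not rapid intensification.

25 kt, no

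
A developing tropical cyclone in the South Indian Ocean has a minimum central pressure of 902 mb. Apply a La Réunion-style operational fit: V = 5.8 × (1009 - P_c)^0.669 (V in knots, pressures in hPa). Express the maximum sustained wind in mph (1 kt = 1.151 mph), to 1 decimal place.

ΔP = 1009 − 902 = 107 mb.
V ≈ 5.8 × 107^0.669 = 5.8 × 22.785 ≈ 132.156 kt.
132.156 × 1.151 ≈ 152.11 mph → 152.1 mph.

152.1 mph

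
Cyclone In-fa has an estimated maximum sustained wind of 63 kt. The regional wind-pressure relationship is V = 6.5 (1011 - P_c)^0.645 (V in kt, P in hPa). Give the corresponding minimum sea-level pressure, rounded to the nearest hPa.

977 hPa

ΔP = (V / 6.5)^(1/0.645) = (63/6.5)^1.550.
63/6.5 = 9.692; 9.692^1.550 ≈ 33.83 hPa.
P_c = 1011 − 33.83 = 977.17 ≈ 977 hPa.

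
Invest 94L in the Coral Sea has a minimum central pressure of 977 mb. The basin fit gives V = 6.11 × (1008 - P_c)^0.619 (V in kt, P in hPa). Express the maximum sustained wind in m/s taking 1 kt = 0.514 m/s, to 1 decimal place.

ΔP = 1008 − 977 = 31 mb.
V ≈ 6.11 × 31^0.619 = 6.11 × 8.378 ≈ 51.191 kt.
51.191 × 0.514 ≈ 26.31 m/s → 26.3 m/s.

26.3 m/s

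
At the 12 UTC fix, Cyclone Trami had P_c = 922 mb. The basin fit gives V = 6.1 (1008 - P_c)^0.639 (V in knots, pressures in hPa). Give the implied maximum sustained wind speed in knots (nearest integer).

105 kt

ΔP = 1008 − 922 = 86 mb.
86^0.639 ≈ 17.224.
V ≈ 6.1 × 17.224 ≈ 105.1 kt.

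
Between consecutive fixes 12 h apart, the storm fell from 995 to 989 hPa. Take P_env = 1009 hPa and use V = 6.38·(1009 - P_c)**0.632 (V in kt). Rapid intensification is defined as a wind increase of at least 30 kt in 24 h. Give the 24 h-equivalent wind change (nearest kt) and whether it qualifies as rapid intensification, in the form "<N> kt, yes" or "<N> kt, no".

17 kt, no

V₁: ΔP = 14, V ≈ 6.38 × 14^0.632 ≈ 33.82 kt.
V₂: ΔP = 20, V ≈ 6.38 × 20^0.632 ≈ 42.37 kt.
ΔV over 12 h = 8.55 kt → 24 h equivalent = 8.55 × 24/12 ≈ 17.10 kt.
17 kt < 30 kt ⇒ not rapid intensification.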